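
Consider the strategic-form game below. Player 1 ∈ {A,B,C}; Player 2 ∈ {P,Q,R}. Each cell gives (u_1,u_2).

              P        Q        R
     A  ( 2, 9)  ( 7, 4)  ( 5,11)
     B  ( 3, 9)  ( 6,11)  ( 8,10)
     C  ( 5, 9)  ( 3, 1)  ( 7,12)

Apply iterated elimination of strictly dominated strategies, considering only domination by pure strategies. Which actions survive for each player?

P2 drop P (R beats it: A:11>9 B:10>9 C:12>9)
P1 drop C (B beats it: Q:6>3 R:8>7)
P1→{A,B} P2→{Q,R}

Survivors P1:{A,B} P2:{Q,R}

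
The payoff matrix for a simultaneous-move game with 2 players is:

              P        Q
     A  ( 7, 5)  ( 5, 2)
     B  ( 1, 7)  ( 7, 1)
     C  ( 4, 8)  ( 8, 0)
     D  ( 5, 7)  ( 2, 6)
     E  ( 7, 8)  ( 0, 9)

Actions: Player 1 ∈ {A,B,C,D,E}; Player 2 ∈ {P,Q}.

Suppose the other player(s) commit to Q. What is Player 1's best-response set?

u_1(A vs Q) = 5
u_1(B vs Q) = 7
u_1(C vs Q) = 8
u_1(D vs Q) = 2
u_1(E vs Q) = 0
max payoff 8 at {C}

P1 best: {C}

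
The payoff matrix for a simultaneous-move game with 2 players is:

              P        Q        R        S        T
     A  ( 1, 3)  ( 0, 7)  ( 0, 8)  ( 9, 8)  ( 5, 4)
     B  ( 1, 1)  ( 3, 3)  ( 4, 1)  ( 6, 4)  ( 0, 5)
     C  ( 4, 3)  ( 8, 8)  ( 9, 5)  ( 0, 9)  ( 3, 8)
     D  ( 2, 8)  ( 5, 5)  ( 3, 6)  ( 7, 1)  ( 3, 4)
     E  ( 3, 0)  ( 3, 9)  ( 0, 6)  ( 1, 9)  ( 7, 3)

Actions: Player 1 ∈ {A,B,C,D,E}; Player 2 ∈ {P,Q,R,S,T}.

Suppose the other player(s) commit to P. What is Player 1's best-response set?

P1 best: {C}

u_1(A vs P) = 1
u_1(B vs P) = 1
u_1(C vs P) = 4
u_1(D vs P) = 2
u_1(E vs P) = 3
max payoff 4 at {C}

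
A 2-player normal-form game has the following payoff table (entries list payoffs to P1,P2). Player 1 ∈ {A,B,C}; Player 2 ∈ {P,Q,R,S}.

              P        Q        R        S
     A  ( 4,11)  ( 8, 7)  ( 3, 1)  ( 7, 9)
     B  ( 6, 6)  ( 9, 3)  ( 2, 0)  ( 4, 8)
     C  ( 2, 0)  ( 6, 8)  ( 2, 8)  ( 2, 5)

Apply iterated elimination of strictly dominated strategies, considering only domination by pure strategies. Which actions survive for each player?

P1 drop C (A beats it: P:4>2 Q:8>6 R:3>2 S:7>2)
P2 drop Q (P beats it: A:11>7 B:6>3)
P2 drop R (P beats it: A:11>1 B:6>0)
P1→{A,B} P2→{P,S}

Remaining: P1:{A,B} P2:{P,S}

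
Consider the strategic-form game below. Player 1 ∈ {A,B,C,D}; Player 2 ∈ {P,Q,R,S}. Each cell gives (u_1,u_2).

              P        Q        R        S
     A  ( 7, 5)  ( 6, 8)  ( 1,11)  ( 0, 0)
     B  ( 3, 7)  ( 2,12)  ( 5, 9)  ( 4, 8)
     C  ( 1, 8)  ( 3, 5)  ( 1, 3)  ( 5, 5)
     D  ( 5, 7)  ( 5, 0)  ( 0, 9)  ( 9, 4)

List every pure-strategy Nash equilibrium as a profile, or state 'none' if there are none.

PSNE: ∅

(A,P): not NE [P2→R gives 11>5]
(A,Q): not NE [P2→R gives 11>8]
(A,R): not NE [P1→B gives 5>1]
(A,S): not NE [P1→D gives 9>0; P2→R gives 11>0]
(B,P): not NE [P1→A gives 7>3; P2→Q gives 12>7]
(B,Q): not NE [P1→A gives 6>2]
(B,R): not NE [P2→Q gives 12>9]
(B,S): not NE [P1→D gives 9>4; P2→Q gives 12>8]
(C,P): not NE [P1→A gives 7>1]
(C,Q): not NE [P1→A gives 6>3; P2→P gives 8>5]
(C,R): not NE [P1→B gives 5>1; P2→P gives 8>3]
(C,S): not NE [P1→D gives 9>5; P2→P gives 8>5]
(D,P): not NE [P1→A gives 7>5; P2→R gives 9>7]
(D,Q): not NE [P1→A gives 6>5; P2→R gives 9>0]
(D,R): not NE [P1→B gives 5>0]
(D,S): not NE [P2→R gives 9>4]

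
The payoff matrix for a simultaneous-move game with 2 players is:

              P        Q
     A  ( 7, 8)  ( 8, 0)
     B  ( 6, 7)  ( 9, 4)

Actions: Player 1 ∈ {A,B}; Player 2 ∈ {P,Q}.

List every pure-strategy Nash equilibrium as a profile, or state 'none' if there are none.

(A,P): NE
(A,Q): not NE [P1→B gives 9>8; P2→P gives 8>0]
(B,P): not NE [P1→A gives 7>6]
(B,Q): not NE [P2→P gives 7>4]

Nash profiles: (A,P)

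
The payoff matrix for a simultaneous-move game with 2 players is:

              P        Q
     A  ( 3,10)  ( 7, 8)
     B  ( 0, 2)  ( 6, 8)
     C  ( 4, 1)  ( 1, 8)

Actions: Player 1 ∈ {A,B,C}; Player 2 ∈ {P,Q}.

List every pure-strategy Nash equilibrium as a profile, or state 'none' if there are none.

(A,P): not NE [P1→C gives 4>3]
(A,Q): not NE [P2→P gives 10>8]
(B,P): not NE [P1→C gives 4>0; P2→Q gives 8>2]
(B,Q): not NE [P1→A gives 7>6]
(C,P): not NE [P2→Q gives 8>1]
(C,Q): not NE [P1→A gives 7>1]

Equilibria: none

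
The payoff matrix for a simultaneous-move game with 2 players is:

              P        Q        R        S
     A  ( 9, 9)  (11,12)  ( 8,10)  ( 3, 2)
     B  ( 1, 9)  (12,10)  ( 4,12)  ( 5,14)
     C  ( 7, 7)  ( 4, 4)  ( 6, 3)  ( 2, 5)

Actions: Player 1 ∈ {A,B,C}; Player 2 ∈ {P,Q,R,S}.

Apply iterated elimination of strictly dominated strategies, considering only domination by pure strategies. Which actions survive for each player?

Remaining: P1:{A,B} P2:{Q,R,S}

P1 drop C (A beats it: P:9>7 Q:11>4 R:8>6 S:3>2)
P2 drop P (Q beats it: A:12>9 B:10>9)
P1→{A,B} P2→{Q,R,S}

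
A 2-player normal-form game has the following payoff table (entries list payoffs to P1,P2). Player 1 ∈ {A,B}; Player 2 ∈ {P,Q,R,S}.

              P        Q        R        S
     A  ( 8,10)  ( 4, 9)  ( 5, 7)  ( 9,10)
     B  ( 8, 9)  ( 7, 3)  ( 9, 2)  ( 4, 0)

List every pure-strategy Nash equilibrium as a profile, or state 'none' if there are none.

PSNE = {(A,P), (A,S), (B,P)}

(A,P): NE
(A,Q): not NE [P1→B gives 7>4; P2→S gives 10>9]
(A,R): not NE [P1→B gives 9>5; P2→S gives 10>7]
(A,S): NE
(B,P): NE
(B,Q): not NE [P2→P gives 9>3]
(B,R): not NE [P2→P gives 9>2]
(B,S): not NE [P1→A gives 9>4; P2→P gives 9>0]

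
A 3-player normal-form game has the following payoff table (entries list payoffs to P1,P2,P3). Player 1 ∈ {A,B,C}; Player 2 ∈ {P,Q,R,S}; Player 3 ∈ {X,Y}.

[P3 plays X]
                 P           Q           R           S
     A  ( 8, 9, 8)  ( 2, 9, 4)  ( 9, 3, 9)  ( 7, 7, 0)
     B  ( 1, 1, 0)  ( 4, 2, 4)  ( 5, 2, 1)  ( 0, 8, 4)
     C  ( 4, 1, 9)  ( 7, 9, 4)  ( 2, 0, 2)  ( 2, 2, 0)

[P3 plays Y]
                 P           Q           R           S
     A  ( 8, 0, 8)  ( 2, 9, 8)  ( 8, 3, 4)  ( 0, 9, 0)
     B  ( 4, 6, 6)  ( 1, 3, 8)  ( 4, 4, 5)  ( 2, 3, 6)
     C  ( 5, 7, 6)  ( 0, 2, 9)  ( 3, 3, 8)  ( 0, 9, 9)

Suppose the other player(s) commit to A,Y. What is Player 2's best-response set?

u_2(P vs A,Y) = 0
u_2(Q vs A,Y) = 9
u_2(R vs A,Y) = 3
u_2(S vs A,Y) = 9
max payoff 9 at {Q,S}

P2 best: {Q,S}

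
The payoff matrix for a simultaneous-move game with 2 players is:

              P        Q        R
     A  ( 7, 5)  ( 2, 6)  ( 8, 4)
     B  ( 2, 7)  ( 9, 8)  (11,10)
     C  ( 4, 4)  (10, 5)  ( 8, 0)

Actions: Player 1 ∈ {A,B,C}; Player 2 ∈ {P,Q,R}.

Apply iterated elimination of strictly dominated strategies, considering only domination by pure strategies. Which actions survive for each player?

P2 drop P (Q beats it: A:6>5 B:8>7 C:5>4)
P1 drop A (B beats it: Q:9>2 R:11>8)
P1→{B,C} P2→{Q,R}

Survivors P1:{B,C} P2:{Q,R}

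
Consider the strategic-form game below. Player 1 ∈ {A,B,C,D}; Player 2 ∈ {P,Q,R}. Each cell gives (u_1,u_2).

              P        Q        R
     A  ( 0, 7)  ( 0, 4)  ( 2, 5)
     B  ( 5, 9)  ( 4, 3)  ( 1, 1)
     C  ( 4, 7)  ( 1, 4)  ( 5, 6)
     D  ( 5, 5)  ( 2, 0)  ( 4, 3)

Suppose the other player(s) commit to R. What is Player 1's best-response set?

BR_1 = {C}

u_1(A vs R) = 2
u_1(B vs R) = 1
u_1(C vs R) = 5
u_1(D vs R) = 4
max payoff 5 at {C}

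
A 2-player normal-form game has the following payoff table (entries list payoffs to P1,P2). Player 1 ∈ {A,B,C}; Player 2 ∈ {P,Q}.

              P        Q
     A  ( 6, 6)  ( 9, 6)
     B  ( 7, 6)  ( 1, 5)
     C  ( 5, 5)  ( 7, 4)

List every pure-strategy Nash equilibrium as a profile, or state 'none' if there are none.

NE set: (A,Q), (B,P)

(A,P): not NE [P1→B gives 7>6]
(A,Q): NE
(B,P): NE
(B,Q): not NE [P1→A gives 9>1; P2→P gives 6>5]
(C,P): not NE [P1→B gives 7>5]
(C,Q): not NE [P1→A gives 9>7; P2→P gives 5>4]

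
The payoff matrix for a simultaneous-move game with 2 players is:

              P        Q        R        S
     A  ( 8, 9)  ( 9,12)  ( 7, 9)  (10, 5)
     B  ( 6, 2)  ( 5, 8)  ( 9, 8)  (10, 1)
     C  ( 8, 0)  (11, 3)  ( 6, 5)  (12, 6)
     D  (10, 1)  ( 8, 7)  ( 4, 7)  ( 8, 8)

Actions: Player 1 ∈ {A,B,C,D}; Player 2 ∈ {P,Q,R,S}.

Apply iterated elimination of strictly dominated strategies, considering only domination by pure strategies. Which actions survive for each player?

P2 drop P (Q beats it: A:12>9 B:8>2 C:3>0 D:7>1)
P1 drop D (A beats it: Q:9>8 R:7>4 S:10>8)
P1→{A,B,C} P2→{Q,R,S}

Remaining: P1:{A,B,C} P2:{Q,R,S}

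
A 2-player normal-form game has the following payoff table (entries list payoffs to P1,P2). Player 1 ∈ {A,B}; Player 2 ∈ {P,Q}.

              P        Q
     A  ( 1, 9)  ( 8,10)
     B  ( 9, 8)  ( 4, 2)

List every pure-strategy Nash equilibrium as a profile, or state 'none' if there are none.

(A,P): not NE [P1→B gives 9>1; P2→Q gives 10>9]
(A,Q): NE
(B,P): NE
(B,Q): not NE [P1→A gives 8>4; P2→P gives 8>2]

NE set: (A,Q), (B,P)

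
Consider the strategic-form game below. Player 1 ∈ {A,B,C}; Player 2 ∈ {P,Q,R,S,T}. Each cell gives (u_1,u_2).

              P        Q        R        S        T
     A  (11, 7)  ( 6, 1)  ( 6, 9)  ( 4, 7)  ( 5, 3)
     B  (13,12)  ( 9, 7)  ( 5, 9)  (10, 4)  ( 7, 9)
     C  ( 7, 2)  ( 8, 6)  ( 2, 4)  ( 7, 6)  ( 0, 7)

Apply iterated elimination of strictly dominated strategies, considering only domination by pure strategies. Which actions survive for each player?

Remaining: P1:{A,B} P2:{P,R}

P1 drop C (B beats it: P:13>7 Q:9>8 R:5>2 S:10>7 T:7>0)
P2 drop Q (P beats it: A:7>1 B:12>7)
P2 drop S (R beats it: A:9>7 B:9>4)
P2 drop T (P beats it: A:7>3 B:12>9)
P1→{A,B} P2→{P,R}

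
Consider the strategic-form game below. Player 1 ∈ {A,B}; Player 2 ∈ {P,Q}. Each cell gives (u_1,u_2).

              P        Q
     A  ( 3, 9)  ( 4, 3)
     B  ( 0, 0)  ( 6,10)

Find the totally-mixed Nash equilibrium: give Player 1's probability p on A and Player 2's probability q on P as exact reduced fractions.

P1 indiff ⇒ q·3+(1-q)·4 = q·0+(1-q)·6 ⇒ q(3) = (1-q)(2) ⇒ q = 2/5
P2 indiff ⇒ p·9+(1-p)·0 = p·3+(1-p)·10 ⇒ p(6) = (1-p)(10) ⇒ p = 5/8

(p,q) = (5/8, 2/5)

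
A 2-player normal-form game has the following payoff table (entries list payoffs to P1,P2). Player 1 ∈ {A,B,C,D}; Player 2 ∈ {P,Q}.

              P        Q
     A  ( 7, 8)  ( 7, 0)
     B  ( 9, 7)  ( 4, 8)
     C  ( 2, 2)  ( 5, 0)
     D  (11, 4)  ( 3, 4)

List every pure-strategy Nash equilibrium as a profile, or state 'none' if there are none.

(A,P): not NE [P1→D gives 11>7]
(A,Q): not NE [P2→P gives 8>0]
(B,P): not NE [P1→D gives 11>9; P2→Q gives 8>7]
(B,Q): not NE [P1→A gives 7>4]
(C,P): not NE [P1→D gives 11>2]
(C,Q): not NE [P1→A gives 7>5; P2→P gives 2>0]
(D,P): NE
(D,Q): not NE [P1→A gives 7>3]

NE set: (D,P)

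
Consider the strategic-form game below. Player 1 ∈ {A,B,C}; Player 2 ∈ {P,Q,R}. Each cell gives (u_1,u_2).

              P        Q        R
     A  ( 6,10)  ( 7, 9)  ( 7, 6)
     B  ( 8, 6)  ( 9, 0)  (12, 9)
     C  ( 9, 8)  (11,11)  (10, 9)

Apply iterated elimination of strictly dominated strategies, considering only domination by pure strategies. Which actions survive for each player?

IESDS → P1:{B,C} P2:{Q,R}

P1 drop A (B beats it: P:8>6 Q:9>7 R:12>7)
P2 drop P (R beats it: B:9>6 C:9>8)
P1→{B,C} P2→{Q,R}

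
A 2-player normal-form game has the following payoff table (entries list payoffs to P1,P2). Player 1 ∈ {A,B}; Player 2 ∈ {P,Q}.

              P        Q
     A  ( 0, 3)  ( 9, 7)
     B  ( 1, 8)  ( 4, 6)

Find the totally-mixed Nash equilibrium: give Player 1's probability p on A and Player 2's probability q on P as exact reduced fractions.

p=1/3, q=5/6

P1 indiff ⇒ q·0+(1-q)·9 = q·1+(1-q)·4 ⇒ q(-1) = (1-q)(-5) ⇒ q = 5/6
P2 indiff ⇒ p·3+(1-p)·8 = p·7+(1-p)·6 ⇒ p(-4) = (1-p)(-2) ⇒ p = 1/3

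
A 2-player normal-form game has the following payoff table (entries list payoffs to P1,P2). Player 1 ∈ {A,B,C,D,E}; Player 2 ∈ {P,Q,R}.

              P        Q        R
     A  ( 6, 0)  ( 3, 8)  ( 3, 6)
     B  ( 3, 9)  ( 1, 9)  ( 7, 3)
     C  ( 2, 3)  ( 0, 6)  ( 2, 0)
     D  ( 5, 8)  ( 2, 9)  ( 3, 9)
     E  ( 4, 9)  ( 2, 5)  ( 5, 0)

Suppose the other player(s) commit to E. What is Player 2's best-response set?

argmax u_2 = {P}

u_2(P vs E) = 9
u_2(Q vs E) = 5
u_2(R vs E) = 0
max payoff 9 at {P}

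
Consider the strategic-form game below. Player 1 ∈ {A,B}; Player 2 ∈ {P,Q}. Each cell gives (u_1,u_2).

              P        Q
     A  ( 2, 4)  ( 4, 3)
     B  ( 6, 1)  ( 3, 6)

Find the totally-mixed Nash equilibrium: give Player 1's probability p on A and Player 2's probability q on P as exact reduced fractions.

p=5/6, q=1/5

P1 indiff ⇒ q·2+(1-q)·4 = q·6+(1-q)·3 ⇒ q(-4) = (1-q)(-1) ⇒ q = 1/5
P2 indiff ⇒ p·4+(1-p)·1 = p·3+(1-p)·6 ⇒ p(1) = (1-p)(5) ⇒ p = 5/6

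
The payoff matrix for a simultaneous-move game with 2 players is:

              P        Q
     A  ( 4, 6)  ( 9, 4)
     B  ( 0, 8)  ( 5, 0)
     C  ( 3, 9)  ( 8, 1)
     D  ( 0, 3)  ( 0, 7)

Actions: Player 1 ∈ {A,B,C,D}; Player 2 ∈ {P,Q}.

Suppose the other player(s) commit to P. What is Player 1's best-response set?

argmax u_1 = {A}

u_1(A vs P) = 4
u_1(B vs P) = 0
u_1(C vs P) = 3
u_1(D vs P) = 0
max payoff 4 at {A}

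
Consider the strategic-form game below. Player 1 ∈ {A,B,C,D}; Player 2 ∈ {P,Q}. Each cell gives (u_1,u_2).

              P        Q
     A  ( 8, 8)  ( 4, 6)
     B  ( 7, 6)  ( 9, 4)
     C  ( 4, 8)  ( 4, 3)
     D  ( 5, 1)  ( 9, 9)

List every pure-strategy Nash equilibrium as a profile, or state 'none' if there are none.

PSNE = {(A,P), (D,Q)}

(A,P): NE
(A,Q): not NE [P1→D gives 9>4; P2→P gives 8>6]
(B,P): not NE [P1→A gives 8>7]
(B,Q): not NE [P2→P gives 6>4]
(C,P): not NE [P1→A gives 8>4]
(C,Q): not NE [P1→D gives 9>4; P2→P gives 8>3]
(D,P): not NE [P1→A gives 8>5; P2→Q gives 9>1]
(D,Q): NE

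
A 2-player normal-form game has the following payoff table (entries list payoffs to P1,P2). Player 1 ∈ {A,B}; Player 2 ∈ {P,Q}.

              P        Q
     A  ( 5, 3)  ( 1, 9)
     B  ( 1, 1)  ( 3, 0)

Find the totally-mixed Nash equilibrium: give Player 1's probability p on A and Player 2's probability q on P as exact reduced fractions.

(p,q) = (1/7, 1/3)

P1 indiff ⇒ q·5+(1-q)·1 = q·1+(1-q)·3 ⇒ q(4) = (1-q)(2) ⇒ q = 1/3
P2 indiff ⇒ p·3+(1-p)·1 = p·9+(1-p)·0 ⇒ p(-6) = (1-p)(-1) ⇒ p = 1/7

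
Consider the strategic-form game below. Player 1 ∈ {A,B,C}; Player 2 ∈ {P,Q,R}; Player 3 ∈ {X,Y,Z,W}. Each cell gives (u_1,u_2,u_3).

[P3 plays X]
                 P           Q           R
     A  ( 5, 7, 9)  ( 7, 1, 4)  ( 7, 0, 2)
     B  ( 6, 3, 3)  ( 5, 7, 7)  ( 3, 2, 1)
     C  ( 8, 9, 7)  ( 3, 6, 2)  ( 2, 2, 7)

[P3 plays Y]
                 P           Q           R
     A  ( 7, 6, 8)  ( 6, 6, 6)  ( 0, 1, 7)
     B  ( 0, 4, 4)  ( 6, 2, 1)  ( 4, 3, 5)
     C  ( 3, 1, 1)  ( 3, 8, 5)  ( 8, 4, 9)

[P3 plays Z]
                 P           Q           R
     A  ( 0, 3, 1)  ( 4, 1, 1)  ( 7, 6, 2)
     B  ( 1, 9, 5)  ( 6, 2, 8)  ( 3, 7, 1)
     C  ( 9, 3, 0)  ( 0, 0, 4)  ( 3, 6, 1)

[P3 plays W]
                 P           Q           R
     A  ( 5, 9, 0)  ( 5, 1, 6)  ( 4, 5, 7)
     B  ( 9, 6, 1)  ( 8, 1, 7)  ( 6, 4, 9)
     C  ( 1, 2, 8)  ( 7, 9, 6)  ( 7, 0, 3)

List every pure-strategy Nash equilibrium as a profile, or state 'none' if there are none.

NE set: (A,Q,Y)

(A,P,X): not NE [P1→C gives 8>5]
(A,P,Y): not NE [P3→X gives 9>8]
(A,P,Z): not NE [P1→C gives 9>0; P2→R gives 6>3; P3→X gives 9>1]
(A,P,W): not NE [P1→B gives 9>5; P3→X gives 9>0]
(A,Q,X): not NE [P2→P gives 7>1; P3→W gives 6>4]
(A,Q,Y): NE
(A,Q,Z): not NE [P1→B gives 6>4; P2→R gives 6>1; P3→W gives 6>1]
(A,Q,W): not NE [P1→B gives 8>5; P2→P gives 9>1]
(A,R,X): not NE [P2→P gives 7>0; P3→W gives 7>2]
(A,R,Y): not NE [P1→C gives 8>0; P2→Q gives 6>1]
(A,R,Z): not NE [P3→W gives 7>2]
(A,R,W): not NE [P1→C gives 7>4; P2→P gives 9>5]
(B,P,X): not NE [P1→C gives 8>6; P2→Q gives 7>3; P3→Z gives 5>3]
(B,P,Y): not NE [P1→A gives 7>0; P3→Z gives 5>4]
(B,P,Z): not NE [P1→C gives 9>1]
(B,P,W): not NE [P3→Z gives 5>1]
(B,Q,X): not NE [P1→A gives 7>5; P3→Z gives 8>7]
(B,Q,Y): not NE [P2→P gives 4>2; P3→Z gives 8>1]
(B,Q,Z): not NE [P2→P gives 9>2]
(B,Q,W): not NE [P2→P gives 6>1; P3→Z gives 8>7]
(B,R,X): not NE [P1→A gives 7>3; P2→Q gives 7>2; P3→W gives 9>1]
(B,R,Y): not NE [P1→C gives 8>4; P2→P gives 4>3; P3→W gives 9>5]
(B,R,Z): not NE [P1→A gives 7>3; P2→P gives 9>7; P3→W gives 9>1]
(B,R,W): not NE [P1→C gives 7>6; P2→P gives 6>4]
(C,P,X): not NE [P3→W gives 8>7]
(C,P,Y): not NE [P1→A gives 7>3; P2→Q gives 8>1; P3→W gives 8>1]
(C,P,Z): not NE [P2→R gives 6>3; P3→W gives 8>0]
(C,P,W): not NE [P1→B gives 9>1; P2→Q gives 9>2]
(C,Q,X): not NE [P1→A gives 7>3; P2→P gives 9>6; P3→W gives 6>2]
(C,Q,Y): not NE [P1→B gives 6>3; P3→W gives 6>5]
(C,Q,Z): not NE [P1→B gives 6>0; P2→R gives 6>0; P3→W gives 6>4]
(C,Q,W): not NE [P1→B gives 8>7]
(C,R,X): not NE [P1→A gives 7>2; P2→P gives 9>2; P3→Y gives 9>7]
(C,R,Y): not NE [P2→Q gives 8>4]
(C,R,Z): not NE [P1→A gives 7>3; P3→Y gives 9>1]
(C,R,W): not NE [P2→Q gives 9>0; P3→Y gives 9>3]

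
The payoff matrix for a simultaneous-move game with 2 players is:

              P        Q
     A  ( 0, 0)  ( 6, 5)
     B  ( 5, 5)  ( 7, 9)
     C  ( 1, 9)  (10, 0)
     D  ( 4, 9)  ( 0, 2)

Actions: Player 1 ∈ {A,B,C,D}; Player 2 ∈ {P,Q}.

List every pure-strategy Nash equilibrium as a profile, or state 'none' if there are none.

(A,P): not NE [P1→B gives 5>0; P2→Q gives 5>0]
(A,Q): not NE [P1→C gives 10>6]
(B,P): not NE [P2→Q gives 9>5]
(B,Q): not NE [P1→C gives 10>7]
(C,P): not NE [P1→B gives 5>1]
(C,Q): not NE [P2→P gives 9>0]
(D,P): not NE [P1→B gives 5>4]
(D,Q): not NE [P1→C gives 10>0; P2→P gives 9>2]

Equilibria: none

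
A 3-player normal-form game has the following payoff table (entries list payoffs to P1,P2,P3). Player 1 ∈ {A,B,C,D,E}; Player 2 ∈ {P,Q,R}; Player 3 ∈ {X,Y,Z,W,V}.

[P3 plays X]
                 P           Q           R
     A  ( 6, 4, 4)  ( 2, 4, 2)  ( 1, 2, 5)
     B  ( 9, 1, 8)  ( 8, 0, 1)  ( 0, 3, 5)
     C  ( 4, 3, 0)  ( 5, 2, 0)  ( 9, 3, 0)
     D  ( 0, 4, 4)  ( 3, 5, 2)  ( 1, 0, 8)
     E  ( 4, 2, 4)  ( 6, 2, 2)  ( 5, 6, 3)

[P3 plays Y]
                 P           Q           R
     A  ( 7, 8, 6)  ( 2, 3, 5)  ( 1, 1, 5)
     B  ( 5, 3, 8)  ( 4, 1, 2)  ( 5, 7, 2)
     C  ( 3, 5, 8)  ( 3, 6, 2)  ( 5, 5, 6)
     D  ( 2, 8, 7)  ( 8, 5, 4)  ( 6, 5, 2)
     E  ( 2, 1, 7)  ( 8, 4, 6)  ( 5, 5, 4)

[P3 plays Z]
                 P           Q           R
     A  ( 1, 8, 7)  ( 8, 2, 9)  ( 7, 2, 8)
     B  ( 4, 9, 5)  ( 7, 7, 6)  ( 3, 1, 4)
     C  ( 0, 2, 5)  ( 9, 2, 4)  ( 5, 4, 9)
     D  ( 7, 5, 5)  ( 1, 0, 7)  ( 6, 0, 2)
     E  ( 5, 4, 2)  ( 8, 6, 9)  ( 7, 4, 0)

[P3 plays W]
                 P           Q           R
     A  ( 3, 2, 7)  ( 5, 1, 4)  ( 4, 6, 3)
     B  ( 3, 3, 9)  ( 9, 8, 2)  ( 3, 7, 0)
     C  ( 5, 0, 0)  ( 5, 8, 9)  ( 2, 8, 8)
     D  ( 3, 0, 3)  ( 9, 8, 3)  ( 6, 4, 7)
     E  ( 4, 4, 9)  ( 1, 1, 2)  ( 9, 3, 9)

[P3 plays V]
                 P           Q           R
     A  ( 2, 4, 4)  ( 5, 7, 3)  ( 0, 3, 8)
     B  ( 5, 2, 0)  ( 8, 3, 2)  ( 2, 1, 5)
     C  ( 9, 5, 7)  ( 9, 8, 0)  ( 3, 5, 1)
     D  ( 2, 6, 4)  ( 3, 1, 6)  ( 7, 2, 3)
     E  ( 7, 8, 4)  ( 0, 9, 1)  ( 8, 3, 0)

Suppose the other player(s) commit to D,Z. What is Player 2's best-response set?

BR_2 = {P}

u_2(P vs D,Z) = 5
u_2(Q vs D,Z) = 0
u_2(R vs D,Z) = 0
max payoff 5 at {P}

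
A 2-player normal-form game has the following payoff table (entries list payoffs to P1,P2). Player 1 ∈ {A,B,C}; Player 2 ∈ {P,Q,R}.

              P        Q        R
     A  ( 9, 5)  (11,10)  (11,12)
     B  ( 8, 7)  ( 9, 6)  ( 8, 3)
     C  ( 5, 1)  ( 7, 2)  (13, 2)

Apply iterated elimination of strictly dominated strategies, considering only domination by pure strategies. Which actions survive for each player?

P1 drop B (A beats it: P:9>8 Q:11>9 R:11>8)
P2 drop P (Q beats it: A:10>5 C:2>1)
P1→{A,C} P2→{Q,R}

Survivors P1:{A,C} P2:{Q,R}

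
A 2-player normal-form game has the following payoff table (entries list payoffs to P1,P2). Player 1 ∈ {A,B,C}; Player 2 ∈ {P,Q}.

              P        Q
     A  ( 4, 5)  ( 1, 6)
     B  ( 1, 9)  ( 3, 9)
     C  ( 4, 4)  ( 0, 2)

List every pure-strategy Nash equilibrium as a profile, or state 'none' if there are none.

(A,P): not NE [P2→Q gives 6>5]
(A,Q): not NE [P1→B gives 3>1]
(B,P): not NE [P1→C gives 4>1]
(B,Q): NE
(C,P): NE
(C,Q): not NE [P1→B gives 3>0; P2→P gives 4>2]

PSNE = {(B,Q), (C,P)}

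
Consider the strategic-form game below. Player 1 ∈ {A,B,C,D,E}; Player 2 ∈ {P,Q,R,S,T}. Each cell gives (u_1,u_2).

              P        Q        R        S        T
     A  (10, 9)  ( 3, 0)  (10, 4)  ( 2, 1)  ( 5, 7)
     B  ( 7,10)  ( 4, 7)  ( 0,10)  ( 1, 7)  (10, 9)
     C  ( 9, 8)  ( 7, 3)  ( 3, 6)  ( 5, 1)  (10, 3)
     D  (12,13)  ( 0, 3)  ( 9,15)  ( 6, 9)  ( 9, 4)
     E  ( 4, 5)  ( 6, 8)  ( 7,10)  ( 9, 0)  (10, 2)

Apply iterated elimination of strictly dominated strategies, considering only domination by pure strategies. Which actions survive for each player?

IESDS → P1:{A,D} P2:{P,R}

P2 drop Q (R beats it: A:4>0 B:10>7 C:6>3 D:15>3 E:10>8)
P2 drop S (P beats it: A:9>1 B:10>7 C:8>1 D:13>9 E:5>0)
P2 drop T (P beats it: A:9>7 B:10>9 C:8>3 D:13>4 E:5>2)
P1 drop B (A beats it: P:10>7 R:10>0)
P1 drop C (A beats it: P:10>9 R:10>3)
P1 drop E (A beats it: P:10>4 R:10>7)
P1→{A,D} P2→{P,R}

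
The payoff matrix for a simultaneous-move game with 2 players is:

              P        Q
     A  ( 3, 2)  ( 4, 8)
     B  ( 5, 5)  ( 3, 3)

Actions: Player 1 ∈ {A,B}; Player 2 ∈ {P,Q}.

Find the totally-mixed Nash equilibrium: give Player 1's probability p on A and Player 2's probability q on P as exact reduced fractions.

p=1/4, q=1/3

P1 indiff ⇒ q·3+(1-q)·4 = q·5+(1-q)·3 ⇒ q(-2) = (1-q)(-1) ⇒ q = 1/3
P2 indiff ⇒ p·2+(1-p)·5 = p·8+(1-p)·3 ⇒ p(-6) = (1-p)(-2) ⇒ p = 1/4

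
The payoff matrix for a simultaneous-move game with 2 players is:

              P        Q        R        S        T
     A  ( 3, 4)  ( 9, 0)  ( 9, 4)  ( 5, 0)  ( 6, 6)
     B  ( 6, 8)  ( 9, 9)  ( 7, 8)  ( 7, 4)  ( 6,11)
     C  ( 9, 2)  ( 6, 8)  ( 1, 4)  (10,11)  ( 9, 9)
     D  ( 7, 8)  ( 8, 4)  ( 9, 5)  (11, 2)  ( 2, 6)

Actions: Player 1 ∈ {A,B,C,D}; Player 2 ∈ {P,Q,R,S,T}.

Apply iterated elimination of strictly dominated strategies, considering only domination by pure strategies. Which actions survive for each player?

P2 drop Q (T beats it: A:6>0 B:11>9 C:9>8 D:6>4)
P2 drop R (T beats it: A:6>4 B:11>8 C:9>4 D:6>5)
P1 drop A (C beats it: P:9>3 S:10>5 T:9>6)
P1 drop B (C beats it: P:9>6 S:10>7 T:9>6)
P1→{C,D} P2→{P,S,T}

Survivors P1:{C,D} P2:{P,S,T}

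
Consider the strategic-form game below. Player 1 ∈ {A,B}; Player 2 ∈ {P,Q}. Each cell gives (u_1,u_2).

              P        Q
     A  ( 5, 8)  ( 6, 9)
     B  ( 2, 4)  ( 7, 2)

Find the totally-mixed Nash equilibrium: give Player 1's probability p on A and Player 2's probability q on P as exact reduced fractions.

P1 indiff ⇒ q·5+(1-q)·6 = q·2+(1-q)·7 ⇒ q(3) = (1-q)(1) ⇒ q = 1/4
P2 indiff ⇒ p·8+(1-p)·4 = p·9+(1-p)·2 ⇒ p(-1) = (1-p)(-2) ⇒ p = 2/3

(p,q) = (2/3, 1/4)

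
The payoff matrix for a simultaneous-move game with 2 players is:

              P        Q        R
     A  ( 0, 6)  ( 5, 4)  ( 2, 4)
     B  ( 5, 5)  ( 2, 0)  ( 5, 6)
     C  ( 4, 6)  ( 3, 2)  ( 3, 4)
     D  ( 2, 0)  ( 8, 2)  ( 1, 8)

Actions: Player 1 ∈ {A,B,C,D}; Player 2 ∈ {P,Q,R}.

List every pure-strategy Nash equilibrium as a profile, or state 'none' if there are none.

(A,P): not NE [P1→B gives 5>0]
(A,Q): not NE [P1→D gives 8>5; P2→P gives 6>4]
(A,R): not NE [P1→B gives 5>2; P2→P gives 6>4]
(B,P): not NE [P2→R gives 6>5]
(B,Q): not NE [P1→D gives 8>2; P2→R gives 6>0]
(B,R): NE
(C,P): not NE [P1→B gives 5>4]
(C,Q): not NE [P1→D gives 8>3; P2→P gives 6>2]
(C,R): not NE [P1→B gives 5>3; P2→P gives 6>4]
(D,P): not NE [P1→B gives 5>2; P2→R gives 8>0]
(D,Q): not NE [P2→R gives 8>2]
(D,R): not NE [P1→B gives 5>1]

PSNE = {(B,R)}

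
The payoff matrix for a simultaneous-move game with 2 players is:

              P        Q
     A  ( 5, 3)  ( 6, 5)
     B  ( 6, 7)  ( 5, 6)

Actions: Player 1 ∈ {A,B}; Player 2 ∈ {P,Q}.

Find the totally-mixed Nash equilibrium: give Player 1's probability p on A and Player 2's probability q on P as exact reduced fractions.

P1 indiff ⇒ q·5+(1-q)·6 = q·6+(1-q)·5 ⇒ q(-1) = (1-q)(-1) ⇒ q = 1/2
P2 indiff ⇒ p·3+(1-p)·7 = p·5+(1-p)·6 ⇒ p(-2) = (1-p)(-1) ⇒ p = 1/3

P1 mixes 1/3 on A; P2 mixes 1/2 on P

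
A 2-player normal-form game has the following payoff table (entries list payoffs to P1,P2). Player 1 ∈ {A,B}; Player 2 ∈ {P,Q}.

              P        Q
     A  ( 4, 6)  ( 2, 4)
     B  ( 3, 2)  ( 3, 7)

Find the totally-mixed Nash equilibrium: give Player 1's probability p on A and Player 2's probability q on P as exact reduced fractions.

P1 indiff ⇒ q·4+(1-q)·2 = q·3+(1-q)·3 ⇒ q(1) = (1-q)(1) ⇒ q = 1/2
P2 indiff ⇒ p·6+(1-p)·2 = p·4+(1-p)·7 ⇒ p(2) = (1-p)(5) ⇒ p = 5/7

(p,q) = (5/7, 1/2)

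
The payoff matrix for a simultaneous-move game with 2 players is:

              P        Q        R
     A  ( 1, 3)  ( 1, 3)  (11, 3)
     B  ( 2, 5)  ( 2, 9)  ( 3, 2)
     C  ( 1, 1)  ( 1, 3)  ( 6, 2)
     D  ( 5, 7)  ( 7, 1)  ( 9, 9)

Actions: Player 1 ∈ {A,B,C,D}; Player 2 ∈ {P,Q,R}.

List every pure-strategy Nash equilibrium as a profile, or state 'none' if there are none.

(A,P): not NE [P1→D gives 5>1]
(A,Q): not NE [P1→D gives 7>1]
(A,R): NE
(B,P): not NE [P1→D gives 5>2; P2→Q gives 9>5]
(B,Q): not NE [P1→D gives 7>2]
(B,R): not NE [P1→A gives 11>3; P2→Q gives 9>2]
(C,P): not NE [P1→D gives 5>1; P2→Q gives 3>1]
(C,Q): not NE [P1→D gives 7>1]
(C,R): not NE [P1→A gives 11>6; P2→Q gives 3>2]
(D,P): not NE [P2→R gives 9>7]
(D,Q): not NE [P2→R gives 9>1]
(D,R): not NE [P1→A gives 11>9]

NE set: (A,R)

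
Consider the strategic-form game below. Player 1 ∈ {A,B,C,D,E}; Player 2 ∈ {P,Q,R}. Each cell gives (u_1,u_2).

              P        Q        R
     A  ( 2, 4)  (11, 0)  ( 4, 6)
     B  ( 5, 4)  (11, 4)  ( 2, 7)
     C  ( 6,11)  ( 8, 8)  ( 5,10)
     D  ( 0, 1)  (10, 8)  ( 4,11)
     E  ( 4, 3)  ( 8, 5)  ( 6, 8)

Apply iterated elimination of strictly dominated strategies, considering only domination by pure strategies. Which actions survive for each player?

P2 drop Q (R beats it: A:6>0 B:7>4 C:10>8 D:11>8 E:8>5)
P1 drop A (C beats it: P:6>2 R:5>4)
P1 drop B (C beats it: P:6>5 R:5>2)
P1 drop D (C beats it: P:6>0 R:5>4)
P1→{C,E} P2→{P,R}

IESDS → P1:{C,E} P2:{P,R}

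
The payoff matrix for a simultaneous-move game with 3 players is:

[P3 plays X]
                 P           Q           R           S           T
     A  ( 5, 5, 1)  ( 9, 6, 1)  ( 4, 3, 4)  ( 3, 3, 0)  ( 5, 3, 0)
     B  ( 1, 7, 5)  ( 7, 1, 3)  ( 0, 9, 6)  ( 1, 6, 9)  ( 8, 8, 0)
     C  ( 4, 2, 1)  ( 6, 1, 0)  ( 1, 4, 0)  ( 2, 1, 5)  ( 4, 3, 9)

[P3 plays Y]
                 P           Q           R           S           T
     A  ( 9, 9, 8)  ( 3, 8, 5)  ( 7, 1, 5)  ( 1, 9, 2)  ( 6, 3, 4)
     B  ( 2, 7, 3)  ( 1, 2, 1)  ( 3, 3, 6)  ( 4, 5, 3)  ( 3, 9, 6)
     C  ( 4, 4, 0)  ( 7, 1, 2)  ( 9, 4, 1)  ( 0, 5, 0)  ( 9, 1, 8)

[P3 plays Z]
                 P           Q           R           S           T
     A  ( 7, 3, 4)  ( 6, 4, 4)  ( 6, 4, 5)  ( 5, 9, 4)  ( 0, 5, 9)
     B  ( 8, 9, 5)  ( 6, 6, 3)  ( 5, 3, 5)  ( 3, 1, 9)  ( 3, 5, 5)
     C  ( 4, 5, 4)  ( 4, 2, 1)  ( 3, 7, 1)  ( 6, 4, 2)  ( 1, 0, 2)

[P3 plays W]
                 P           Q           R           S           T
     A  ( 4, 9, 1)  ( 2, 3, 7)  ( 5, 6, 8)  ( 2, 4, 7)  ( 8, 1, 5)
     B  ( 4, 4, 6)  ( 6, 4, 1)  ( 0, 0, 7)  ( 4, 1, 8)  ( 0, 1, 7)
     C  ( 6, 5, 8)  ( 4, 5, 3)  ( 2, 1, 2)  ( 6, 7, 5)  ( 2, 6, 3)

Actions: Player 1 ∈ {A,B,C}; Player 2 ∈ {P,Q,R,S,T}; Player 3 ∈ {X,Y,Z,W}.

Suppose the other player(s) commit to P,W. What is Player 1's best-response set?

P1 best: {C}

u_1(A vs P,W) = 4
u_1(B vs P,W) = 4
u_1(C vs P,W) = 6
max payoff 6 at {C}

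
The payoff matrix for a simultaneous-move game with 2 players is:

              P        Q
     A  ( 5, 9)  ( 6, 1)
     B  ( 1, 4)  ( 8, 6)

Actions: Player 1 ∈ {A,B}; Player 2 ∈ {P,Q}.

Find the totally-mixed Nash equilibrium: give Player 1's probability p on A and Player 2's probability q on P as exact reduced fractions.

P1 indiff ⇒ q·5+(1-q)·6 = q·1+(1-q)·8 ⇒ q(4) = (1-q)(2) ⇒ q = 1/3
P2 indiff ⇒ p·9+(1-p)·4 = p·1+(1-p)·6 ⇒ p(8) = (1-p)(2) ⇒ p = 1/5

(p,q) = (1/5, 1/3)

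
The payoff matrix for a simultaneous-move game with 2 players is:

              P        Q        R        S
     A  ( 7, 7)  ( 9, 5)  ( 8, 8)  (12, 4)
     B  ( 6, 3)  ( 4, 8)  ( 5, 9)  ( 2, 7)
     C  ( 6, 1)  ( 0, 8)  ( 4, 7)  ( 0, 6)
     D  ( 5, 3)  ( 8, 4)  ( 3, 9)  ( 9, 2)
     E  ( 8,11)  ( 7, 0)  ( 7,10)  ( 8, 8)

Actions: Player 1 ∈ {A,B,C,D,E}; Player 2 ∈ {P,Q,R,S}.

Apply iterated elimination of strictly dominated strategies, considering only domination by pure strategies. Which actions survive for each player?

P1 drop B (A beats it: P:7>6 Q:9>4 R:8>5 S:12>2)
P1 drop C (A beats it: P:7>6 Q:9>0 R:8>4 S:12>0)
P1 drop D (A beats it: P:7>5 Q:9>8 R:8>3 S:12>9)
P2 drop Q (P beats it: A:7>5 E:11>0)
P2 drop S (P beats it: A:7>4 E:11>8)
P1→{A,E} P2→{P,R}

Survivors P1:{A,E} P2:{P,R}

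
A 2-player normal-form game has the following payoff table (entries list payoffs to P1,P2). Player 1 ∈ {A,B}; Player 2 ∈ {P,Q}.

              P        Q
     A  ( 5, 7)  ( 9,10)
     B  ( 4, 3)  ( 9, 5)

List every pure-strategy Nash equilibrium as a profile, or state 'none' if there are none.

(A,P): not NE [P2→Q gives 10>7]
(A,Q): NE
(B,P): not NE [P1→A gives 5>4; P2→Q gives 5>3]
(B,Q): NE

Nash profiles: (A,Q), (B,Q)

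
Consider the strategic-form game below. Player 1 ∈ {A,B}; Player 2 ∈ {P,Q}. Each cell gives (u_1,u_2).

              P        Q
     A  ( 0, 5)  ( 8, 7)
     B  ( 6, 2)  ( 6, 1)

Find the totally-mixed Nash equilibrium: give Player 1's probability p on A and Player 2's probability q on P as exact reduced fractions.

(p,q) = (1/3, 1/4)

P1 indiff ⇒ q·0+(1-q)·8 = q·6+(1-q)·6 ⇒ q(-6) = (1-q)(-2) ⇒ q = 1/4
P2 indiff ⇒ p·5+(1-p)·2 = p·7+(1-p)·1 ⇒ p(-2) = (1-p)(-1) ⇒ p = 1/3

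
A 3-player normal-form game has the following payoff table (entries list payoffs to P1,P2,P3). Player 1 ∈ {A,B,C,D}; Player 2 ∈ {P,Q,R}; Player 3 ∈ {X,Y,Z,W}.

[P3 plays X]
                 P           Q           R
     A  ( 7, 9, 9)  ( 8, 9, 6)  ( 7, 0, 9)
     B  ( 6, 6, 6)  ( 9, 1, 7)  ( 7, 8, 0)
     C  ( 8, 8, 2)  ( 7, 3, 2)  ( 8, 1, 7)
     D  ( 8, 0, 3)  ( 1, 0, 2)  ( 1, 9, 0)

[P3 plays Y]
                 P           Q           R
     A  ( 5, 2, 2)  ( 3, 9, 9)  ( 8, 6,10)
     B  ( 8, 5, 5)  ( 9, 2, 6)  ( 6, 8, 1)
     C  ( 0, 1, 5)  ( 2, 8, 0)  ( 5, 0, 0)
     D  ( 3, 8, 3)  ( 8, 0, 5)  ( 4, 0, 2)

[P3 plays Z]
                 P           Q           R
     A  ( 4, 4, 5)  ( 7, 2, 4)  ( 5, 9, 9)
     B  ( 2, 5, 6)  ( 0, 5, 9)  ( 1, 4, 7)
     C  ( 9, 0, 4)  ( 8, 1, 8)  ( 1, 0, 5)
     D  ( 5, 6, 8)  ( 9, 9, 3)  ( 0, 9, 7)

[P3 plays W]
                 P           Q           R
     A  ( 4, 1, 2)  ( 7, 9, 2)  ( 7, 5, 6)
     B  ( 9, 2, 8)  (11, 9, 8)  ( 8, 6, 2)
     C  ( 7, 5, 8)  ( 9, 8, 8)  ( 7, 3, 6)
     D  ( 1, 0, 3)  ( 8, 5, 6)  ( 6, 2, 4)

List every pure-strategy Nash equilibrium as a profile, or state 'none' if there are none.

PSNE: ∅

(A,P,X): not NE [P1→D gives 8>7]
(A,P,Y): not NE [P1→B gives 8>5; P2→Q gives 9>2; P3→X gives 9>2]
(A,P,Z): not NE [P1→C gives 9>4; P2→R gives 9>4; P3→X gives 9>5]
(A,P,W): not NE [P1→B gives 9>4; P2→Q gives 9>1; P3→X gives 9>2]
(A,Q,X): not NE [P1→B gives 9>8; P3→Y gives 9>6]
(A,Q,Y): not NE [P1→B gives 9>3]
(A,Q,Z): not NE [P1→D gives 9>7; P2→R gives 9>2; P3→Y gives 9>4]
(A,Q,W): not NE [P1→B gives 11>7; P3→Y gives 9>2]
(A,R,X): not NE [P1→C gives 8>7; P2→Q gives 9>0; P3→Y gives 10>9]
(A,R,Y): not NE [P2→Q gives 9>6]
(A,R,Z): not NE [P3→Y gives 10>9]
(A,R,W): not NE [P1→B gives 8>7; P2→Q gives 9>5; P3→Y gives 10>6]
(B,P,X): not NE [P1→D gives 8>6; P2→R gives 8>6; P3→W gives 8>6]
(B,P,Y): not NE [P2→R gives 8>5; P3→W gives 8>5]
(B,P,Z): not NE [P1→C gives 9>2; P3→W gives 8>6]
(B,P,W): not NE [P2→Q gives 9>2]
(B,Q,X): not NE [P2→R gives 8>1; P3→Z gives 9>7]
(B,Q,Y): not NE [P2→R gives 8>2; P3→Z gives 9>6]
(B,Q,Z): not NE [P1→D gives 9>0]
(B,Q,W): not NE [P3→Z gives 9>8]
(B,R,X): not NE [P1→C gives 8>7; P3→Z gives 7>0]
(B,R,Y): not NE [P1→A gives 8>6; P3→Z gives 7>1]
(B,R,Z): not NE [P1→A gives 5>1; P2→Q gives 5>4]
(B,R,W): not NE [P2→Q gives 9>6; P3→Z gives 7>2]
(C,P,X): not NE [P3→W gives 8>2]
(C,P,Y): not NE [P1→B gives 8>0; P2→Q gives 8>1; P3→W gives 8>5]
(C,P,Z): not NE [P2→Q gives 1>0; P3→W gives 8>4]
(C,P,W): not NE [P1→B gives 9>7; P2→Q gives 8>5]
(C,Q,X): not NE [P1→B gives 9>7; P2→P gives 8>3; P3→W gives 8>2]
(C,Q,Y): not NE [P1→B gives 9>2; P3→W gives 8>0]
(C,Q,Z): not NE [P1→D gives 9>8]
(C,Q,W): not NE [P1→B gives 11>9]
(C,R,X): not NE [P2→P gives 8>1]
(C,R,Y): not NE [P1→A gives 8>5; P2→Q gives 8>0; P3→X gives 7>0]
(C,R,Z): not NE [P1→A gives 5>1; P2→Q gives 1>0; P3→X gives 7>5]
(C,R,W): not NE [P1→B gives 8>7; P2→Q gives 8>3; P3→X gives 7>6]
(D,P,X): not NE [P2→R gives 9>0; P3→Z gives 8>3]
(D,P,Y): not NE [P1→B gives 8>3; P3→Z gives 8>3]
(D,P,Z): not NE [P1→C gives 9>5; P2→R gives 9>6]
(D,P,W): not NE [P1→B gives 9>1; P2→Q gives 5>0; P3→Z gives 8>3]
(D,Q,X): not NE [P1→B gives 9>1; P2→R gives 9>0; P3→W gives 6>2]
(D,Q,Y): not NE [P1→B gives 9>8; P2→P gives 8>0; P3→W gives 6>5]
(D,Q,Z): not NE [P3→W gives 6>3]
(D,Q,W): not NE [P1→B gives 11>8]
(D,R,X): not NE [P1→C gives 8>1; P3→Z gives 7>0]
(D,R,Y): not NE [P1→A gives 8>4; P2→P gives 8>0; P3→Z gives 7>2]
(D,R,Z): not NE [P1→A gives 5>0]
(D,R,W): not NE [P1→B gives 8>6; P2→Q gives 5>2; P3→Z gives 7>4]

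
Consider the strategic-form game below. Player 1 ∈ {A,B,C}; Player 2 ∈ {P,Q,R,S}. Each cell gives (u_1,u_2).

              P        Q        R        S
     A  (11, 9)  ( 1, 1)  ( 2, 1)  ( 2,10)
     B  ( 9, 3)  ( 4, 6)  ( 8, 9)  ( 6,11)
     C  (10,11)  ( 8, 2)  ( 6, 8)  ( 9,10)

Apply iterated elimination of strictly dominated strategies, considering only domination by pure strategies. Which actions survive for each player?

Survivors P1:{A,C} P2:{P,S}

P2 drop Q (S beats it: A:10>1 B:11>6 C:10>2)
P2 drop R (S beats it: A:10>1 B:11>9 C:10>8)
P1 drop B (C beats it: P:10>9 S:9>6)
P1→{A,C} P2→{P,S}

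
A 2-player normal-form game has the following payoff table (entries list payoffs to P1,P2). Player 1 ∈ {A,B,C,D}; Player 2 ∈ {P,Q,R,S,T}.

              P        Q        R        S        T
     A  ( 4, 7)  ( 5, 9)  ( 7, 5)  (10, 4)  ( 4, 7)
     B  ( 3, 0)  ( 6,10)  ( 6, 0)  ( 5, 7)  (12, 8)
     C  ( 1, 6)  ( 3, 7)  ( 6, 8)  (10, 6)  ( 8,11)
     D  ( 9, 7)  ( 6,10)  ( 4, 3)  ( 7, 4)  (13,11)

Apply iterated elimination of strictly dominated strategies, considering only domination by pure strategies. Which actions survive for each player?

Remaining: P1:{B,D} P2:{Q,T}

P2 drop P (Q beats it: A:9>7 B:10>0 C:7>6 D:10>7)
P2 drop R (T beats it: A:7>5 B:8>0 C:11>8 D:11>3)
P2 drop S (Q beats it: A:9>4 B:10>7 C:7>6 D:10>4)
P1 drop A (B beats it: Q:6>5 T:12>4)
P1 drop C (B beats it: Q:6>3 T:12>8)
P1→{B,D} P2→{Q,T}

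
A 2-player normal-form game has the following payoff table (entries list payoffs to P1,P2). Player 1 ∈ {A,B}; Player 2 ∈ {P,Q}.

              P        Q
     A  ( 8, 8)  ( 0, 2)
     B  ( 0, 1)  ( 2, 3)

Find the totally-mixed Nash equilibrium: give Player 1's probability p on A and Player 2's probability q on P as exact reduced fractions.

(p,q) = (1/4, 1/5)

P1 indiff ⇒ q·8+(1-q)·0 = q·0+(1-q)·2 ⇒ q(8) = (1-q)(2) ⇒ q = 1/5
P2 indiff ⇒ p·8+(1-p)·1 = p·2+(1-p)·3 ⇒ p(6) = (1-p)(2) ⇒ p = 1/4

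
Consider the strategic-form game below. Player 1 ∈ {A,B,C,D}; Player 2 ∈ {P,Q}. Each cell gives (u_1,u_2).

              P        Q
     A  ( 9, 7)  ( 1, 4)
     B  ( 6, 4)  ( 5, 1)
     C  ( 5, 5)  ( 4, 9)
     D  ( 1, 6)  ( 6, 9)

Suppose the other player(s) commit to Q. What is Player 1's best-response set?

P1 best: {D}

u_1(A vs Q) = 1
u_1(B vs Q) = 5
u_1(C vs Q) = 4
u_1(D vs Q) = 6
max payoff 6 at {D}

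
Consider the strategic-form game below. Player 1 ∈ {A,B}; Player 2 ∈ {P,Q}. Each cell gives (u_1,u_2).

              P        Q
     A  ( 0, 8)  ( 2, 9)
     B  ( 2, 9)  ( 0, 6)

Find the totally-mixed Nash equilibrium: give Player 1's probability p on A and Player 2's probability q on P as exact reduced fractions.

P1 mixes 3/4 on A; P2 mixes 1/2 on P

P1 indiff ⇒ q·0+(1-q)·2 = q·2+(1-q)·0 ⇒ q(-2) = (1-q)(-2) ⇒ q = 1/2
P2 indiff ⇒ p·8+(1-p)·9 = p·9+(1-p)·6 ⇒ p(-1) = (1-p)(-3) ⇒ p = 3/4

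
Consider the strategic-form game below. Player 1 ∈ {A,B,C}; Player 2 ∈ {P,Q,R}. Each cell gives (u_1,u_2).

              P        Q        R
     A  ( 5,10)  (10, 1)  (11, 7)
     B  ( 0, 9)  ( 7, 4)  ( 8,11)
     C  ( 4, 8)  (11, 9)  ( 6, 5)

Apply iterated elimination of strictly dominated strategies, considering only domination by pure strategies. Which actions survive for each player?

Survivors P1:{A,C} P2:{P,Q}

P1 drop B (A beats it: P:5>0 Q:10>7 R:11>8)
P2 drop R (P beats it: A:10>7 C:8>5)
P1→{A,C} P2→{P,Q}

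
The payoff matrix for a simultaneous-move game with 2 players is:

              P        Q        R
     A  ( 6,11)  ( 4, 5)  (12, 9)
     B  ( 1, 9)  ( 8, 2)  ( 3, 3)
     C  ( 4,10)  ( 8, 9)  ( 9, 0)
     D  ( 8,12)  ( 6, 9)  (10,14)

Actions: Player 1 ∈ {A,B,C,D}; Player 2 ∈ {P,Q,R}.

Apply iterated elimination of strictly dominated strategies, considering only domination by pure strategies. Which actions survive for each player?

Survivors P1:{A,D} P2:{P,R}

P2 drop Q (P beats it: A:11>5 B:9>2 C:10>9 D:12>9)
P1 drop B (A beats it: P:6>1 R:12>3)
P1 drop C (A beats it: P:6>4 R:12>9)
P1→{A,D} P2→{P,R}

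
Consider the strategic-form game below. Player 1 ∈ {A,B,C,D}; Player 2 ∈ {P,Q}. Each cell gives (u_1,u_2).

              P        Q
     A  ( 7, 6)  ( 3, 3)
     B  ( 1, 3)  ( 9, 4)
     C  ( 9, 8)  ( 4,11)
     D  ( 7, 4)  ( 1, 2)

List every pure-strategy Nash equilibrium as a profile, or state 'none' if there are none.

(A,P): not NE [P1→C gives 9>7]
(A,Q): not NE [P1→B gives 9>3; P2→P gives 6>3]
(B,P): not NE [P1→C gives 9>1; P2→Q gives 4>3]
(B,Q): NE
(C,P): not NE [P2→Q gives 11>8]
(C,Q): not NE [P1→B gives 9>4]
(D,P): not NE [P1→C gives 9>7]
(D,Q): not NE [P1→B gives 9>1; P2→P gives 4>2]

Nash profiles: (B,Q)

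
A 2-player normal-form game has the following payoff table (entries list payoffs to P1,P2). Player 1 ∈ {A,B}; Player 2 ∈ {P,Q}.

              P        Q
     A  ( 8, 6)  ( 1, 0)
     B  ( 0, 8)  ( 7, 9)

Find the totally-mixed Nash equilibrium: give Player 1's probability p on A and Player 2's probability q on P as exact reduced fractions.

P1 mixes 1/7 on A; P2 mixes 3/7 on P

P1 indiff ⇒ q·8+(1-q)·1 = q·0+(1-q)·7 ⇒ q(8) = (1-q)(6) ⇒ q = 3/7
P2 indiff ⇒ p·6+(1-p)·8 = p·0+(1-p)·9 ⇒ p(6) = (1-p)(1) ⇒ p = 1/7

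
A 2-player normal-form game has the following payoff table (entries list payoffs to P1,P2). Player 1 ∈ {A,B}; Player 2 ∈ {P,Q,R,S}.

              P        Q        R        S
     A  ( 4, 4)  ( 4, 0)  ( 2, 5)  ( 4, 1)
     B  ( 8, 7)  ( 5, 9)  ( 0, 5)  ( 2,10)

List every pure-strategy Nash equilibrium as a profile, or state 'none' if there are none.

PSNE = {(A,R)}

(A,P): not NE [P1→B gives 8>4; P2→R gives 5>4]
(A,Q): not NE [P1→B gives 5>4; P2→R gives 5>0]
(A,R): NE
(A,S): not NE [P2→R gives 5>1]
(B,P): not NE [P2→S gives 10>7]
(B,Q): not NE [P2→S gives 10>9]
(B,R): not NE [P1→A gives 2>0; P2→S gives 10>5]
(B,S): not NE [P1→A gives 4>2]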